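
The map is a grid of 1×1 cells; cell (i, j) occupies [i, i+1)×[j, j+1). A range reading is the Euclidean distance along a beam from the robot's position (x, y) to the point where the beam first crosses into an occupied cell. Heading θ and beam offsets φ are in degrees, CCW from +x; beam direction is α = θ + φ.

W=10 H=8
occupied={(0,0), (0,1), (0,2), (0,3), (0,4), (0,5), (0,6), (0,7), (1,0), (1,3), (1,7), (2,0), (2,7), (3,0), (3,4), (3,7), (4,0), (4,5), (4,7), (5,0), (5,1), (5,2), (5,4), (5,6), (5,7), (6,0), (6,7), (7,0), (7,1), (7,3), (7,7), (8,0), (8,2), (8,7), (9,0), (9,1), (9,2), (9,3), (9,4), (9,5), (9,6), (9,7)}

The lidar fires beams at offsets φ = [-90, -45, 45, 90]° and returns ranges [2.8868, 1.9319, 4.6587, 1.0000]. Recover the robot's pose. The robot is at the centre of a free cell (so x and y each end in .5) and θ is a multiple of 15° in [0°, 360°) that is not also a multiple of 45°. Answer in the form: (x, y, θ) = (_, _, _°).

The pose lattice has 38·16 = 608 candidates. Test each by forward raycasting.
  (1.5, 5.5, 75°): beam 1 = 1.9319 ≠ 2.8868 ✗
  (3.5, 6.5, 165°): beam 1 = 0.5176 ≠ 2.8868 ✗
  (2.5, 3.5, 15°): beam 1 = 2.5882 ≠ 2.8868 ✗
  …
  (4.5, 3.5, 330°): r_1=2.8868, r_2=1.9319, r_3=4.6587, r_4=1.0000 — all match ✓
No second candidate reproduces the full scan.

(x, y, θ) = (4.5, 3.5, 330°)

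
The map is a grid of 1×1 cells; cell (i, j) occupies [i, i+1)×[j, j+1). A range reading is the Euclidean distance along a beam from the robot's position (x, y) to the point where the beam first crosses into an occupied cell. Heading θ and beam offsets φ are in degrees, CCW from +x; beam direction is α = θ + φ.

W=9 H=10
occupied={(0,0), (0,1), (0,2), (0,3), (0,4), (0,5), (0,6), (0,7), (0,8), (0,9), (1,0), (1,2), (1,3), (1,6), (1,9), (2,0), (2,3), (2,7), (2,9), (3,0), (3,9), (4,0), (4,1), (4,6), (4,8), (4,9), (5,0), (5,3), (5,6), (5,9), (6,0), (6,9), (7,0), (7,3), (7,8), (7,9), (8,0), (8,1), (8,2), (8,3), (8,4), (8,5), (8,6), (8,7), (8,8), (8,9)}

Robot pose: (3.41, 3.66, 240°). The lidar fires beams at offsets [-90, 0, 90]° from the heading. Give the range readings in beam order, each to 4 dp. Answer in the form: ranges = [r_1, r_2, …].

ranges = [0.4734, 3.0715, 5.3001]

beam 1: φ=-90°, α=150°
  direction (-0.8660, 0.5000); cell (3,3); t to first gridline: x 0.4734, y 0.6800 (then +1.1547 / +2.0000)
    (2,3) via x @ 0.4734  # hit
  → r_1 = 0.4734
beam 2: φ=0°, α=240°
  direction (-0.5000, -0.8660); cell (3,3); t to first gridline: x 0.8200, y 0.7621 (then +2.0000 / +1.1547)
    (3,2) via y @ 0.7621
    (2,2) via x @ 0.8200
    (2,1) via y @ 1.9168
    (1,1) via x @ 2.8200
    (1,0) via y @ 3.0715  # hit
  → r_2 = 3.0715
beam 3: φ=90°, α=330°
  direction (0.8660, -0.5000); cell (3,3); t to first gridline: x 0.6813, y 1.3200 (then +1.1547 / +2.0000)
    (4,3) via x @ 0.6813
    (4,2) via y @ 1.3200
    (5,2) via x @ 1.8360
    (6,2) via x @ 2.9907
    (6,1) via y @ 3.3200
    (7,1) via x @ 4.1454
    (8,1) via x @ 5.3001  # hit
  → r_3 = 5.3001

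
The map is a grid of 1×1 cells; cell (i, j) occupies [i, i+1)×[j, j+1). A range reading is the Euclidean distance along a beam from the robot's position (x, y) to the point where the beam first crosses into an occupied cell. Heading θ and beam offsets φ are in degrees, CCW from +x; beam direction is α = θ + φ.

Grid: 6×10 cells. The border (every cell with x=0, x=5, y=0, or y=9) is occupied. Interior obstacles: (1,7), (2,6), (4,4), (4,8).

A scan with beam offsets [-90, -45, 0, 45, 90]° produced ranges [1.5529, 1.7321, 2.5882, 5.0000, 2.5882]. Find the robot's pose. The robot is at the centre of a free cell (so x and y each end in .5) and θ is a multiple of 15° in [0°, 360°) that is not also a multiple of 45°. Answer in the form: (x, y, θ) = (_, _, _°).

(x, y, θ) = (3.5, 1.5, 75°)

Enumerate (i+0.5, j+0.5, θ) over the 28 free cells and 16 admissible headings. For each, cast all 5 beams and compare to the given ranges.
  (2.5, 2.5, 240°): beam 1 = 1.7321 ≠ 1.5529 ✗
  (2.5, 8.5, 120°): beam 1 = 1.0000 ≠ 1.5529 ✗
  (1.5, 2.5, 165°): beam 1 = 3.6235 ≠ 1.5529 ✗
  …
  (3.5, 1.5, 75°): r_1=1.5529, r_2=1.7321, r_3=2.5882, r_4=5.0000, r_5=2.5882 — all match ✓
Only this pose fits every beam.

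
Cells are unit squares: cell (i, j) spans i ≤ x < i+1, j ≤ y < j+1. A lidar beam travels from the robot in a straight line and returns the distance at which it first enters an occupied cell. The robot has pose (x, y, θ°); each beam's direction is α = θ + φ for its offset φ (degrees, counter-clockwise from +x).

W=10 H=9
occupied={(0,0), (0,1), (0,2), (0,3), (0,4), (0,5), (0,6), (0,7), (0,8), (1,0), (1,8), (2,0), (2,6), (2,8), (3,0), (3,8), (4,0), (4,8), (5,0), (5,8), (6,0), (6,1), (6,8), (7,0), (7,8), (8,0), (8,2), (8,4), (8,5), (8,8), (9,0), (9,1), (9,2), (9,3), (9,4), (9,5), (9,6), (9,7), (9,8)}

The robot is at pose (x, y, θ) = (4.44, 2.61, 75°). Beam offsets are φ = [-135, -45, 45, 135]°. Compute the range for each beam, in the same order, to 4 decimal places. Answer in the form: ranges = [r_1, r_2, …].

ranges = [1.8591, 4.1107, 3.9144, 3.2200]

beam 1: φ=-135°, α=300°
  d=(0.5000,-0.8660)  start (4,2)  tX=1.1200 tY=0.7044  stride 1/|dx|=2.0000 1/|dy|=1.1547
    cross y-line → (4,1), t=0.7044
    cross x-line → (5,1), t=1.1200
    cross y-line → (5,0), t=1.8591 (wall)
  → r_1 = 1.8591
beam 2: φ=-45°, α=30°
  d=(0.8660,0.5000)  start (4,2)  tX=0.6466 tY=0.7800  stride 1/|dx|=1.1547 1/|dy|=2.0000
    cross x-line → (5,2), t=0.6466
    cross y-line → (5,3), t=0.7800
    cross x-line → (6,3), t=1.8013
    cross y-line → (6,4), t=2.7800
    cross x-line → (7,4), t=2.9560
    cross x-line → (8,4), t=4.1107 (wall)
  → r_2 = 4.1107
beam 3: φ=45°, α=120°
  d=(-0.5000,0.8660)  start (4,2)  tX=0.8800 tY=0.4503  stride 1/|dx|=2.0000 1/|dy|=1.1547
    cross y-line → (4,3), t=0.4503
    cross x-line → (3,3), t=0.8800
    cross y-line → (3,4), t=1.6050
    cross y-line → (3,5), t=2.7597
    cross x-line → (2,5), t=2.8800
    cross y-line → (2,6), t=3.9144 (wall)
  → r_3 = 3.9144
beam 4: φ=135°, α=210°
  d=(-0.8660,-0.5000)  start (4,2)  tX=0.5081 tY=1.2200  stride 1/|dx|=1.1547 1/|dy|=2.0000
    cross x-line → (3,2), t=0.5081
    cross y-line → (3,1), t=1.2200
    cross x-line → (2,1), t=1.6628
    cross x-line → (1,1), t=2.8175
    cross y-line → (1,0), t=3.2200 (wall)
  → r_4 = 3.2200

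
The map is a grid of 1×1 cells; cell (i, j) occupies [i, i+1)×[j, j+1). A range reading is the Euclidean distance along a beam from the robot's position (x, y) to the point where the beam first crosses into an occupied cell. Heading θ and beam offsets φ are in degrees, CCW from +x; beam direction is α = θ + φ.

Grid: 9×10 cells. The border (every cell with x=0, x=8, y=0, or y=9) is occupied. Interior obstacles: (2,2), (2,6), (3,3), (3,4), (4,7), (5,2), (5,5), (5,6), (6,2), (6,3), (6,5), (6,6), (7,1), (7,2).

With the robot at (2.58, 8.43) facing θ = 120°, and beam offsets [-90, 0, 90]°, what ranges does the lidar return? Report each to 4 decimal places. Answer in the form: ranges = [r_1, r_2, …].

ranges = [1.1400, 0.6582, 1.8244]

beam 1: φ=-90°, α=30°
  direction (0.8660, 0.5000); cell (2,8); t to first gridline: x 0.4850, y 1.1400 (then +1.1547 / +2.0000)
    (3,8) via x @ 0.4850
    (3,9) via y @ 1.1400  # hit
  → r_1 = 1.1400
beam 2: φ=0°, α=120°
  direction (-0.5000, 0.8660); cell (2,8); t to first gridline: x 1.1600, y 0.6582 (then +2.0000 / +1.1547)
    (2,9) via y @ 0.6582  # hit
  → r_2 = 0.6582
beam 3: φ=90°, α=210°
  direction (-0.8660, -0.5000); cell (2,8); t to first gridline: x 0.6697, y 0.8600 (then +1.1547 / +2.0000)
    (1,8) via x @ 0.6697
    (1,7) via y @ 0.8600
    (0,7) via x @ 1.8244  # hit
  → r_3 = 1.8244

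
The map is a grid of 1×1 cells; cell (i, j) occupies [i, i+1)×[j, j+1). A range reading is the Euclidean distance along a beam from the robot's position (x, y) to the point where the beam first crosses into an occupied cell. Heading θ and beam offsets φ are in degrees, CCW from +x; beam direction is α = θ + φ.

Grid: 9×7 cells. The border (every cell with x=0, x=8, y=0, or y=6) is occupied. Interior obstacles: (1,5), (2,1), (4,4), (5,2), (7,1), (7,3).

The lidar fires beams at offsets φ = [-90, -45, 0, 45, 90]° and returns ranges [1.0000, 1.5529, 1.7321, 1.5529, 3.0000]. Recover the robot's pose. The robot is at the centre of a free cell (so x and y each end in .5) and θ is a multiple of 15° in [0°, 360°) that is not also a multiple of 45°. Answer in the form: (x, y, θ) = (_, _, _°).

(x, y, θ) = (6.5, 4.5, 60°)

Enumerate (i+0.5, j+0.5, θ) over the 29 free cells and 16 admissible headings. For each, cast all 5 beams and compare to the given ranges.
  (4.5, 2.5, 330°): beam 1 = 1.7321 ≠ 1.0000 ✗
  (6.5, 2.5, 240°): beam 1 = 0.5774 ≠ 1.0000 ✗
  (4.5, 3.5, 150°): beam 1 = 0.5774 ≠ 1.0000 ✗
  …
  (6.5, 4.5, 60°): r_1=1.0000, r_2=1.5529, r_3=1.7321, r_4=1.5529, r_5=3.0000 — all match ✓
Only this pose fits every beam.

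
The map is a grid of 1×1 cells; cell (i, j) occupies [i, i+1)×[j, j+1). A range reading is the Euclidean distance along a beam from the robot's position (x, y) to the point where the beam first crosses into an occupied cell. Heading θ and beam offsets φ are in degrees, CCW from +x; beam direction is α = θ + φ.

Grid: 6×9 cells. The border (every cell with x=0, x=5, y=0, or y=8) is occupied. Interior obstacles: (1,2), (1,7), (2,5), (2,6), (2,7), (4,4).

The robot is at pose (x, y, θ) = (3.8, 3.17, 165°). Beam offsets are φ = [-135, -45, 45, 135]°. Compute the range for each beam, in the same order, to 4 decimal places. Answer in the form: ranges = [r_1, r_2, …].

beam 1: φ=-135°, α=30°
  d=(0.8660,0.5000)  start (3,3)  tX=0.2309 tY=1.6600  stride 1/|dx|=1.1547 1/|dy|=2.0000
    cross x-line → (4,3), t=0.2309
    cross x-line → (5,3), t=1.3856 (wall)
  → r_1 = 1.3856
beam 2: φ=-45°, α=120°
  d=(-0.5000,0.8660)  start (3,3)  tX=1.6000 tY=0.9584  stride 1/|dx|=2.0000 1/|dy|=1.1547
    cross y-line → (3,4), t=0.9584
    cross x-line → (2,4), t=1.6000
    cross y-line → (2,5), t=2.1131 (wall)
  → r_2 = 2.1131
beam 3: φ=45°, α=210°
  d=(-0.8660,-0.5000)  start (3,3)  tX=0.9238 tY=0.3400  stride 1/|dx|=1.1547 1/|dy|=2.0000
    cross y-line → (3,2), t=0.3400
    cross x-line → (2,2), t=0.9238
    cross x-line → (1,2), t=2.0785 (wall)
  → r_3 = 2.0785
beam 4: φ=135°, α=300°
  d=(0.5000,-0.8660)  start (3,3)  tX=0.4000 tY=0.1963  stride 1/|dx|=2.0000 1/|dy|=1.1547
    cross y-line → (3,2), t=0.1963
    cross x-line → (4,2), t=0.4000
    cross y-line → (4,1), t=1.3510
    cross x-line → (5,1), t=2.4000 (wall)
  → r_4 = 2.4000

ranges = [1.3856, 2.1131, 2.0785, 2.4000]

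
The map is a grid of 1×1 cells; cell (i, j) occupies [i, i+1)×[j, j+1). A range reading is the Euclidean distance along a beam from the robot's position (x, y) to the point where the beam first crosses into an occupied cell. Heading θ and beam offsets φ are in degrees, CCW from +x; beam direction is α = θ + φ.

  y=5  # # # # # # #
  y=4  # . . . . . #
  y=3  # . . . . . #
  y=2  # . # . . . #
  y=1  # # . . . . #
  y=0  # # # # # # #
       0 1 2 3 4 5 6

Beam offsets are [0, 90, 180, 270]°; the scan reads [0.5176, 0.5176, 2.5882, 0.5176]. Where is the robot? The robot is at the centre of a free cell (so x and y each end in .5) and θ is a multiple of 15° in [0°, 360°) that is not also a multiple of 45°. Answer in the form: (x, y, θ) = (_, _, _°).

(x, y, θ) = (1.5, 2.5, 255°)

Candidates: 18 free-cell centres × 16 headings = 288 poses. Raycast each; keep the one whose scan matches to 4 dp.
  (5.5, 3.5, 30°): beam 1 = 0.5774 ≠ 0.5176 ✗
  (3.5, 3.5, 210°): beam 1 = 1.0000 ≠ 0.5176 ✗
  (5.5, 4.5, 120°): beam 1 = 0.5774 ≠ 0.5176 ✗
  …
  (1.5, 2.5, 255°): r_1=0.5176, r_2=0.5176, r_3=2.5882, r_4=0.5176 — all match ✓
No second candidate reproduces the full scan.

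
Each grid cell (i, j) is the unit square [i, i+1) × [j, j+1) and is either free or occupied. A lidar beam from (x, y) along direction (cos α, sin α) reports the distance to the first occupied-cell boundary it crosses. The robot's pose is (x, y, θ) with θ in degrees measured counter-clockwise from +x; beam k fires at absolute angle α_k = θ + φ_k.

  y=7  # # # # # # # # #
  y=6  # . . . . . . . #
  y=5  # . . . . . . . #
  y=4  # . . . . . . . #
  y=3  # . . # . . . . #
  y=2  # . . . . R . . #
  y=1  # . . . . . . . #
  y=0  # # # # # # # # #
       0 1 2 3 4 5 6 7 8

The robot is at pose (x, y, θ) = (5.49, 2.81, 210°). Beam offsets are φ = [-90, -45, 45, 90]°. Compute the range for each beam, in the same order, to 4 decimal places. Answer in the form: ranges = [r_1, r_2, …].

beam 1: φ=-90°, α=120°
  d=(-0.5000,0.8660)  start (5,2)  tX=0.9800 tY=0.2194  stride 1/|dx|=2.0000 1/|dy|=1.1547
    cross y-line → (5,3), t=0.2194
    cross x-line → (4,3), t=0.9800
    cross y-line → (4,4), t=1.3741
    cross y-line → (4,5), t=2.5288
    cross x-line → (3,5), t=2.9800
    cross y-line → (3,6), t=3.6835
    cross y-line → (3,7), t=4.8382 (wall)
  → r_1 = 4.8382
beam 2: φ=-45°, α=165°
  d=(-0.9659,0.2588)  start (5,2)  tX=0.5073 tY=0.7341  stride 1/|dx|=1.0353 1/|dy|=3.8637
    cross x-line → (4,2), t=0.5073
    cross y-line → (4,3), t=0.7341
    cross x-line → (3,3), t=1.5426 (wall)
  → r_2 = 1.5426
beam 3: φ=45°, α=255°
  d=(-0.2588,-0.9659)  start (5,2)  tX=1.8932 tY=0.8386  stride 1/|dx|=3.8637 1/|dy|=1.0353
    cross y-line → (5,1), t=0.8386
    cross y-line → (5,0), t=1.8738 (wall)
  → r_3 = 1.8738
beam 4: φ=90°, α=300°
  d=(0.5000,-0.8660)  start (5,2)  tX=1.0200 tY=0.9353  stride 1/|dx|=2.0000 1/|dy|=1.1547
    cross y-line → (5,1), t=0.9353
    cross x-line → (6,1), t=1.0200
    cross y-line → (6,0), t=2.0900 (wall)
  → r_4 = 2.0900

ranges = [4.8382, 1.5426, 1.8738, 2.0900]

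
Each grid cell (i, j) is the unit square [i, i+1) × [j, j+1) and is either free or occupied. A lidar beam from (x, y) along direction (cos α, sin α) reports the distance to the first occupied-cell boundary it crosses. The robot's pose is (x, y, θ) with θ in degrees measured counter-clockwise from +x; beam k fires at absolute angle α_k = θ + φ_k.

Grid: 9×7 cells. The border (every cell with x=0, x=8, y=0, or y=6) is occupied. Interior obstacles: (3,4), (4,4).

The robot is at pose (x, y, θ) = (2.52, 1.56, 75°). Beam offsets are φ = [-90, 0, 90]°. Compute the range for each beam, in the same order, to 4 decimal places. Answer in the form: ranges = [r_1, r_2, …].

ranges = [2.1637, 2.5261, 1.5736]

beam 1: φ=-90°, α=345°
  d=(0.9659,-0.2588)  start (2,1)  tX=0.4969 tY=2.1637  stride 1/|dx|=1.0353 1/|dy|=3.8637
    cross x-line → (3,1), t=0.4969
    cross x-line → (4,1), t=1.5322
    cross y-line → (4,0), t=2.1637 (wall)
  → r_1 = 2.1637
beam 2: φ=0°, α=75°
  d=(0.2588,0.9659)  start (2,1)  tX=1.8546 tY=0.4555  stride 1/|dx|=3.8637 1/|dy|=1.0353
    cross y-line → (2,2), t=0.4555
    cross y-line → (2,3), t=1.4908
    cross x-line → (3,3), t=1.8546
    cross y-line → (3,4), t=2.5261 (wall)
  → r_2 = 2.5261
beam 3: φ=90°, α=165°
  d=(-0.9659,0.2588)  start (2,1)  tX=0.5383 tY=1.7000  stride 1/|dx|=1.0353 1/|dy|=3.8637
    cross x-line → (1,1), t=0.5383
    cross x-line → (0,1), t=1.5736 (wall)
  → r_3 = 1.5736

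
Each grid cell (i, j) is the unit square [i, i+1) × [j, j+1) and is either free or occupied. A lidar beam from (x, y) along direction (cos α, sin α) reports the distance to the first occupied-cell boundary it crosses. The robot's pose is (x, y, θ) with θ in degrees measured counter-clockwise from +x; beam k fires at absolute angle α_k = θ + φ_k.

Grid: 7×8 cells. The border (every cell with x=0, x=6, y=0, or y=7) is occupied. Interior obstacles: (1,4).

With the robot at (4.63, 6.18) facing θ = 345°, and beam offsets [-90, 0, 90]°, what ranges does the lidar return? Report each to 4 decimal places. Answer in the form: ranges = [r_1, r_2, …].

beam 1: φ=-90°, α=255°
  direction (-0.2588, -0.9659); cell (4,6); t to first gridline: x 2.4341, y 0.1863 (then +3.8637 / +1.0353)
    (4,5) via y @ 0.1863
    (4,4) via y @ 1.2216
    (4,3) via y @ 2.2569
    (3,3) via x @ 2.4341
    (3,2) via y @ 3.2922
    (3,1) via y @ 4.3275
    (3,0) via y @ 5.3627  # hit
  → r_1 = 5.3627
beam 2: φ=0°, α=345°
  direction (0.9659, -0.2588); cell (4,6); t to first gridline: x 0.3831, y 0.6955 (then +1.0353 / +3.8637)
    (5,6) via x @ 0.3831
    (5,5) via y @ 0.6955
    (6,5) via x @ 1.4183  # hit
  → r_2 = 1.4183
beam 3: φ=90°, α=75°
  direction (0.2588, 0.9659); cell (4,6); t to first gridline: x 1.4296, y 0.8489 (then +3.8637 / +1.0353)
    (4,7) via y @ 0.8489  # hit
  → r_3 = 0.8489

ranges = [5.3627, 1.4183, 0.8489]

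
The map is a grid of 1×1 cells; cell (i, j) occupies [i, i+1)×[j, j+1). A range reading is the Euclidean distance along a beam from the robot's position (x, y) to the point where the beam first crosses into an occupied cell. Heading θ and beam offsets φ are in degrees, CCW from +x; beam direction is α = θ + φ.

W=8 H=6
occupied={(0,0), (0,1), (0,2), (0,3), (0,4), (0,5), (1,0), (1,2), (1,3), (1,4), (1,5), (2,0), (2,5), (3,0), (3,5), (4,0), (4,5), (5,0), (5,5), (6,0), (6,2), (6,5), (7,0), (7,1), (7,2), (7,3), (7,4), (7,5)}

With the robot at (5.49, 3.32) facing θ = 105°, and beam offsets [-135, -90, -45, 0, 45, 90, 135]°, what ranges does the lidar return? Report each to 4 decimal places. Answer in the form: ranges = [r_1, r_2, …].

beam 1: φ=-135°, α=330°
  direction (0.8660, -0.5000); cell (5,3); t to first gridline: x 0.5889, y 0.6400 (then +1.1547 / +2.0000)
    (6,3) via x @ 0.5889
    (6,2) via y @ 0.6400  # hit
  → r_1 = 0.6400
beam 2: φ=-90°, α=15°
  direction (0.9659, 0.2588); cell (5,3); t to first gridline: x 0.5280, y 2.6273 (then +1.0353 / +3.8637)
    (6,3) via x @ 0.5280
    (7,3) via x @ 1.5633  # hit
  → r_2 = 1.5633
beam 3: φ=-45°, α=60°
  direction (0.5000, 0.8660); cell (5,3); t to first gridline: x 1.0200, y 0.7852 (then +2.0000 / +1.1547)
    (5,4) via y @ 0.7852
    (6,4) via x @ 1.0200
    (6,5) via y @ 1.9399  # hit
  → r_3 = 1.9399
beam 4: φ=0°, α=105°
  direction (-0.2588, 0.9659); cell (5,3); t to first gridline: x 1.8932, y 0.7040 (then +3.8637 / +1.0353)
    (5,4) via y @ 0.7040
    (5,5) via y @ 1.7393  # hit
  → r_4 = 1.7393
beam 5: φ=45°, α=150°
  direction (-0.8660, 0.5000); cell (5,3); t to first gridline: x 0.5658, y 1.3600 (then +1.1547 / +2.0000)
    (4,3) via x @ 0.5658
    (4,4) via y @ 1.3600
    (3,4) via x @ 1.7205
    (2,4) via x @ 2.8752
    (2,5) via y @ 3.3600  # hit
  → r_5 = 3.3600
beam 6: φ=90°, α=195°
  direction (-0.9659, -0.2588); cell (5,3); t to first gridline: x 0.5073, y 1.2364 (then +1.0353 / +3.8637)
    (4,3) via x @ 0.5073
    (4,2) via y @ 1.2364
    (3,2) via x @ 1.5426
    (2,2) via x @ 2.5778
    (1,2) via x @ 3.6131  # hit
  → r_6 = 3.6131
beam 7: φ=135°, α=240°
  direction (-0.5000, -0.8660); cell (5,3); t to first gridline: x 0.9800, y 0.3695 (then +2.0000 / +1.1547)
    (5,2) via y @ 0.3695
    (4,2) via x @ 0.9800
    (4,1) via y @ 1.5242
    (4,0) via y @ 2.6789  # hit
  → r_7 = 2.6789

ranges = [0.6400, 1.5633, 1.9399, 1.7393, 3.3600, 3.6131, 2.6789]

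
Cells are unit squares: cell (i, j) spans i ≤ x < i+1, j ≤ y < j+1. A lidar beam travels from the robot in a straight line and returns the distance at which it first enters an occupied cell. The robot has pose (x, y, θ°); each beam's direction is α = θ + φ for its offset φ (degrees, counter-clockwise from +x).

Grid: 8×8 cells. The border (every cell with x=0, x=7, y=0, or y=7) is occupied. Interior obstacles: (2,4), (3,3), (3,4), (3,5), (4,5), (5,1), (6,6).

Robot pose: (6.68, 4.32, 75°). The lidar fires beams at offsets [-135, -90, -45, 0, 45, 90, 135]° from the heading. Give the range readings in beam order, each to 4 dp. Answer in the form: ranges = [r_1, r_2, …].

ranges = [0.6400, 0.3313, 0.3695, 1.2364, 3.0946, 2.6273, 6.5587]

beam 1: φ=-135°, α=300°
  d=(0.5000,-0.8660)  start (6,4)  tX=0.6400 tY=0.3695  stride 1/|dx|=2.0000 1/|dy|=1.1547
    cross y-line → (6,3), t=0.3695
    cross x-line → (7,3), t=0.6400 (wall)
  → r_1 = 0.6400
beam 2: φ=-90°, α=345°
  d=(0.9659,-0.2588)  start (6,4)  tX=0.3313 tY=1.2364  stride 1/|dx|=1.0353 1/|dy|=3.8637
    cross x-line → (7,4), t=0.3313 (wall)
  → r_2 = 0.3313
beam 3: φ=-45°, α=30°
  d=(0.8660,0.5000)  start (6,4)  tX=0.3695 tY=1.3600  stride 1/|dx|=1.1547 1/|dy|=2.0000
    cross x-line → (7,4), t=0.3695 (wall)
  → r_3 = 0.3695
beam 4: φ=0°, α=75°
  d=(0.2588,0.9659)  start (6,4)  tX=1.2364 tY=0.7040  stride 1/|dx|=3.8637 1/|dy|=1.0353
    cross y-line → (6,5), t=0.7040
    cross x-line → (7,5), t=1.2364 (wall)
  → r_4 = 1.2364
beam 5: φ=45°, α=120°
  d=(-0.5000,0.8660)  start (6,4)  tX=1.3600 tY=0.7852  stride 1/|dx|=2.0000 1/|dy|=1.1547
    cross y-line → (6,5), t=0.7852
    cross x-line → (5,5), t=1.3600
    cross y-line → (5,6), t=1.9399
    cross y-line → (5,7), t=3.0946 (wall)
  → r_5 = 3.0946
beam 6: φ=90°, α=165°
  d=(-0.9659,0.2588)  start (6,4)  tX=0.7040 tY=2.6273  stride 1/|dx|=1.0353 1/|dy|=3.8637
    cross x-line → (5,4), t=0.7040
    cross x-line → (4,4), t=1.7393
    cross y-line → (4,5), t=2.6273 (wall)
  → r_6 = 2.6273
beam 7: φ=135°, α=210°
  d=(-0.8660,-0.5000)  start (6,4)  tX=0.7852 tY=0.6400  stride 1/|dx|=1.1547 1/|dy|=2.0000
    cross y-line → (6,3), t=0.6400
    cross x-line → (5,3), t=0.7852
    cross x-line → (4,3), t=1.9399
    cross y-line → (4,2), t=2.6400
    cross x-line → (3,2), t=3.0946
    cross x-line → (2,2), t=4.2493
    cross y-line → (2,1), t=4.6400
    cross x-line → (1,1), t=5.4040
    cross x-line → (0,1), t=6.5587 (wall)
  → r_7 = 6.5587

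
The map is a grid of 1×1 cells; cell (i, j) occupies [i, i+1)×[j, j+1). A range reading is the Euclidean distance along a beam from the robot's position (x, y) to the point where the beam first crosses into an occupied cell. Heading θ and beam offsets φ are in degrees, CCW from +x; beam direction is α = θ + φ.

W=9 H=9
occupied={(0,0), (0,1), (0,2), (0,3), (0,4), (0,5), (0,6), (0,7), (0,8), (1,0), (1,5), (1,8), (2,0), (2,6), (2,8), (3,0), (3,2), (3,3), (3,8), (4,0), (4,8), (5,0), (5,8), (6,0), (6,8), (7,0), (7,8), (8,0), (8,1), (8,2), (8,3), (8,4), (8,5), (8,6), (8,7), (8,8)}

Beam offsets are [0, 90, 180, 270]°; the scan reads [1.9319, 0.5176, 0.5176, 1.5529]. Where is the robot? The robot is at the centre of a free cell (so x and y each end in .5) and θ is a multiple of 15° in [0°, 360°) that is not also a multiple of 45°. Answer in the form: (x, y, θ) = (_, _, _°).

(x, y, θ) = (1.5, 7.5, 15°)

Candidates: 45 free-cell centres × 16 headings = 720 poses. Raycast each; keep the one whose scan matches to 4 dp.
  (5.5, 1.5, 345°): beam 2 = 6.7293 ≠ 0.5176 ✗
  (1.5, 2.5, 105°): beam 3 = 1.5529 ≠ 0.5176 ✗
  (3.5, 4.5, 240°): beam 1 = 0.5774 ≠ 1.9319 ✗
  …
  (1.5, 7.5, 15°): r_1=1.9319, r_2=0.5176, r_3=0.5176, r_4=1.5529 — all match ✓
Only this pose fits every beam.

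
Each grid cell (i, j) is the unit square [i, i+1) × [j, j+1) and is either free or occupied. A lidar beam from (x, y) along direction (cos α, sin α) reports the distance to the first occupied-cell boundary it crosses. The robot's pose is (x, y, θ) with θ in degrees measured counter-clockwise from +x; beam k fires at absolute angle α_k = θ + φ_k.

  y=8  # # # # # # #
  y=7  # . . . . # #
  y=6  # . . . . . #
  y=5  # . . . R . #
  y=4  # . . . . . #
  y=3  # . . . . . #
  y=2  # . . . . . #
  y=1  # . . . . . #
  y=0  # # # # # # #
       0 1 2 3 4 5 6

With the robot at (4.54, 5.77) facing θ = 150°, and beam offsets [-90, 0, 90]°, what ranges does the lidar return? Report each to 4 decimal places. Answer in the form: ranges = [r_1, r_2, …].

ranges = [1.4203, 4.0876, 5.5079]

beam 1: φ=-90°, α=60°
  direction (0.5000, 0.8660); cell (4,5); t to first gridline: x 0.9200, y 0.2656 (then +2.0000 / +1.1547)
    (4,6) via y @ 0.2656
    (5,6) via x @ 0.9200
    (5,7) via y @ 1.4203  # hit
  → r_1 = 1.4203
beam 2: φ=0°, α=150°
  direction (-0.8660, 0.5000); cell (4,5); t to first gridline: x 0.6235, y 0.4600 (then +1.1547 / +2.0000)
    (4,6) via y @ 0.4600
    (3,6) via x @ 0.6235
    (2,6) via x @ 1.7782
    (2,7) via y @ 2.4600
    (1,7) via x @ 2.9329
    (0,7) via x @ 4.0876  # hit
  → r_2 = 4.0876
beam 3: φ=90°, α=240°
  direction (-0.5000, -0.8660); cell (4,5); t to first gridline: x 1.0800, y 0.8891 (then +2.0000 / +1.1547)
    (4,4) via y @ 0.8891
    (3,4) via x @ 1.0800
    (3,3) via y @ 2.0438
    (2,3) via x @ 3.0800
    (2,2) via y @ 3.1985
    (2,1) via y @ 4.3532
    (1,1) via x @ 5.0800
    (1,0) via y @ 5.5079  # hit
  → r_3 = 5.5079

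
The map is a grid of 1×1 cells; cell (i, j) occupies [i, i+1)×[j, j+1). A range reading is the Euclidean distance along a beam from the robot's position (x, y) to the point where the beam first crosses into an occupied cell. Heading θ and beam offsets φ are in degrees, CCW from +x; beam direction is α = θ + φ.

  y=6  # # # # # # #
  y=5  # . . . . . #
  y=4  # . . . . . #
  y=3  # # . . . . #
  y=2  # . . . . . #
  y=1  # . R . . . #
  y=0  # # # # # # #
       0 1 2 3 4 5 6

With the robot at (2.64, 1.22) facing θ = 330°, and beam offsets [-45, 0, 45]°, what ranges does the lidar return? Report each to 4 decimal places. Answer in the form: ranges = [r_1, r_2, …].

beam 1: φ=-45°, α=285°
  dir = (cos 285°, sin 285°) = (0.2588, -0.9659); from cell (2,1)
  next x-line at t=1.3909, next y-line at t=0.2278; Δt_x=3.8637, Δt_y=1.0353
    y: enter (2,0) at t=0.2278 ← occupied
  → r_1 = 0.2278
beam 2: φ=0°, α=330°
  dir = (cos 330°, sin 330°) = (0.8660, -0.5000); from cell (2,1)
  next x-line at t=0.4157, next y-line at t=0.4400; Δt_x=1.1547, Δt_y=2.0000
    x: enter (3,1) at t=0.4157
    y: enter (3,0) at t=0.4400 ← occupied
  → r_2 = 0.4400
beam 3: φ=45°, α=15°
  dir = (cos 15°, sin 15°) = (0.9659, 0.2588); from cell (2,1)
  next x-line at t=0.3727, next y-line at t=3.0137; Δt_x=1.0353, Δt_y=3.8637
    x: enter (3,1) at t=0.3727
    x: enter (4,1) at t=1.4080
    x: enter (5,1) at t=2.4433
    y: enter (5,2) at t=3.0137
    x: enter (6,2) at t=3.4785 ← occupied
  → r_3 = 3.4785

ranges = [0.2278, 0.4400, 3.4785]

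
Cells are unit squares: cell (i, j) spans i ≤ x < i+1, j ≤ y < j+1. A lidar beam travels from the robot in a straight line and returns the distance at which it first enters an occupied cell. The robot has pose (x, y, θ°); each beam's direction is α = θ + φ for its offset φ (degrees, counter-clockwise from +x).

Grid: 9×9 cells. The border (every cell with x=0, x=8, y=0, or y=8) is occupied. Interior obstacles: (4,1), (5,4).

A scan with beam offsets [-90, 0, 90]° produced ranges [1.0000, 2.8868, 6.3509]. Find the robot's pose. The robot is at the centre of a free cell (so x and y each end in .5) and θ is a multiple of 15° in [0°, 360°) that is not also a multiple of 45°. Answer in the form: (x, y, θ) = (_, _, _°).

Candidates: 47 free-cell centres × 16 headings = 752 poses. Raycast each; keep the one whose scan matches to 4 dp.
  (1.5, 3.5, 285°): beam 1 = 0.5176 ≠ 1.0000 ✗
  (1.5, 1.5, 150°): beam 1 = 7.5056 ≠ 1.0000 ✗
  (2.5, 2.5, 150°): beam 1 = 6.3509 ≠ 1.0000 ✗
  (3.5, 2.5, 210°): beam 1 = 5.0000 ≠ 1.0000 ✗
  …
  (1.5, 2.5, 330°): r_1=1.0000, r_2=2.8868, r_3=6.3509 — all match ✓
Unique over the lattice → pose = (1.5, 2.5, 330°).

(x, y, θ) = (1.5, 2.5, 330°)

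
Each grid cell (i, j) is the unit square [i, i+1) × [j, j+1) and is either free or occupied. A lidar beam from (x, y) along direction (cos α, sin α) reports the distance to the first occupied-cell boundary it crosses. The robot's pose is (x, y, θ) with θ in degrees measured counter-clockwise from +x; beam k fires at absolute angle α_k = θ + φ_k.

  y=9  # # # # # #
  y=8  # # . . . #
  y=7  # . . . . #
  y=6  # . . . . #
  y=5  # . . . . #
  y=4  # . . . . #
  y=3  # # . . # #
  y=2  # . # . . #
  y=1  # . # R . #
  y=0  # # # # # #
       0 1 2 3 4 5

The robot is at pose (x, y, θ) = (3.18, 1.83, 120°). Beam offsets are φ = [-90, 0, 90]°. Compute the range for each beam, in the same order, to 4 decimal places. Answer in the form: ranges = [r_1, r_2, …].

beam 1: φ=-90°, α=30°
  direction (0.8660, 0.5000); cell (3,1); t to first gridline: x 0.9469, y 0.3400 (then +1.1547 / +2.0000)
    (3,2) via y @ 0.3400
    (4,2) via x @ 0.9469
    (5,2) via x @ 2.1016  # hit
  → r_1 = 2.1016
beam 2: φ=0°, α=120°
  direction (-0.5000, 0.8660); cell (3,1); t to first gridline: x 0.3600, y 0.1963 (then +2.0000 / +1.1547)
    (3,2) via y @ 0.1963
    (2,2) via x @ 0.3600  # hit
  → r_2 = 0.3600
beam 3: φ=90°, α=210°
  direction (-0.8660, -0.5000); cell (3,1); t to first gridline: x 0.2078, y 1.6600 (then +1.1547 / +2.0000)
    (2,1) via x @ 0.2078  # hit
  → r_3 = 0.2078

ranges = [2.1016, 0.3600, 0.2078]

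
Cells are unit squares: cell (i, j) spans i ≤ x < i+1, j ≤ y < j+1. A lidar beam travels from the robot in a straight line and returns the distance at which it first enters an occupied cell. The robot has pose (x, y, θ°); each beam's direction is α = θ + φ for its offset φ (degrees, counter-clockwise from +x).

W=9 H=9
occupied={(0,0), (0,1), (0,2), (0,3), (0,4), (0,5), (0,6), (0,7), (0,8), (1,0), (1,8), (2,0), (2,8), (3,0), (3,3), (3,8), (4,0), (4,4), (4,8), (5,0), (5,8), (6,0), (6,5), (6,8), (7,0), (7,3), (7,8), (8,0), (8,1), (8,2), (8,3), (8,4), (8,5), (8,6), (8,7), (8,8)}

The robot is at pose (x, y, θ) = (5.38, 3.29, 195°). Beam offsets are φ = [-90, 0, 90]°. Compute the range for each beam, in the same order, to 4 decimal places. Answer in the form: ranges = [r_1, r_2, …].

beam 1: φ=-90°, α=105°
  direction (-0.2588, 0.9659); cell (5,3); t to first gridline: x 1.4682, y 0.7350 (then +3.8637 / +1.0353)
    (5,4) via y @ 0.7350
    (4,4) via x @ 1.4682  # hit
  → r_1 = 1.4682
beam 2: φ=0°, α=195°
  direction (-0.9659, -0.2588); cell (5,3); t to first gridline: x 0.3934, y 1.1205 (then +1.0353 / +3.8637)
    (4,3) via x @ 0.3934
    (4,2) via y @ 1.1205
    (3,2) via x @ 1.4287
    (2,2) via x @ 2.4640
    (1,2) via x @ 3.4992
    (0,2) via x @ 4.5345  # hit
  → r_2 = 4.5345
beam 3: φ=90°, α=285°
  direction (0.2588, -0.9659); cell (5,3); t to first gridline: x 2.3955, y 0.3002 (then +3.8637 / +1.0353)
    (5,2) via y @ 0.3002
    (5,1) via y @ 1.3355
    (5,0) via y @ 2.3708  # hit
  → r_3 = 2.3708

ranges = [1.4682, 4.5345, 2.3708]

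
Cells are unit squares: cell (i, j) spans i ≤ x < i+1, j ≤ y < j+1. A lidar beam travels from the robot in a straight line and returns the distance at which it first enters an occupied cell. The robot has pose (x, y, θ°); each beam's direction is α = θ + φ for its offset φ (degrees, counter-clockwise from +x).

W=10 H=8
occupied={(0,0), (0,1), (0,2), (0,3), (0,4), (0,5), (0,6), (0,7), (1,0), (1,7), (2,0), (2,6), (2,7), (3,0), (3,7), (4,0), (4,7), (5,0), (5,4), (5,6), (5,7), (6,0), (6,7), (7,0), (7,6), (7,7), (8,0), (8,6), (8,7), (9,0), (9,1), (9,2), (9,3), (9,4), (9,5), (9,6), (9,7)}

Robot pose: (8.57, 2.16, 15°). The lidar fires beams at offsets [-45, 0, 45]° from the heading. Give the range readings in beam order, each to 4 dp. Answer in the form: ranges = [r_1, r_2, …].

beam 1: φ=-45°, α=330°
  direction (0.8660, -0.5000); cell (8,2); t to first gridline: x 0.4965, y 0.3200 (then +1.1547 / +2.0000)
    (8,1) via y @ 0.3200
    (9,1) via x @ 0.4965  # hit
  → r_1 = 0.4965
beam 2: φ=0°, α=15°
  direction (0.9659, 0.2588); cell (8,2); t to first gridline: x 0.4452, y 3.2455 (then +1.0353 / +3.8637)
    (9,2) via x @ 0.4452  # hit
  → r_2 = 0.4452
beam 3: φ=45°, α=60°
  direction (0.5000, 0.8660); cell (8,2); t to first gridline: x 0.8600, y 0.9699 (then +2.0000 / +1.1547)
    (9,2) via x @ 0.8600  # hit
  → r_3 = 0.8600

ranges = [0.4965, 0.4452, 0.8600]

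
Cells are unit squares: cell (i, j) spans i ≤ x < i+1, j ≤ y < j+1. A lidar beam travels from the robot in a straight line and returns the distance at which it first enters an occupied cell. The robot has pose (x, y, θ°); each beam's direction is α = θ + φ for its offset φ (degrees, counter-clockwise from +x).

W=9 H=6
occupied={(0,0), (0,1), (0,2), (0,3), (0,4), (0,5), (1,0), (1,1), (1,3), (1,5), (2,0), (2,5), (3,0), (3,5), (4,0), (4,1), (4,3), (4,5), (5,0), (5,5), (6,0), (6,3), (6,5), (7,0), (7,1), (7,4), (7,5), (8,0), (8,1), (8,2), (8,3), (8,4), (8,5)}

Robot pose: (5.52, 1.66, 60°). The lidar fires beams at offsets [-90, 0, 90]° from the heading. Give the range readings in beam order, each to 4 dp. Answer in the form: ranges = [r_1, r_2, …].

ranges = [1.3200, 1.5473, 0.6004]

beam 1: φ=-90°, α=330°
  d=(0.8660,-0.5000)  start (5,1)  tX=0.5543 tY=1.3200  stride 1/|dx|=1.1547 1/|dy|=2.0000
    cross x-line → (6,1), t=0.5543
    cross y-line → (6,0), t=1.3200 (wall)
  → r_1 = 1.3200
beam 2: φ=0°, α=60°
  d=(0.5000,0.8660)  start (5,1)  tX=0.9600 tY=0.3926  stride 1/|dx|=2.0000 1/|dy|=1.1547
    cross y-line → (5,2), t=0.3926
    cross x-line → (6,2), t=0.9600
    cross y-line → (6,3), t=1.5473 (wall)
  → r_2 = 1.5473
beam 3: φ=90°, α=150°
  d=(-0.8660,0.5000)  start (5,1)  tX=0.6004 tY=0.6800  stride 1/|dx|=1.1547 1/|dy|=2.0000
    cross x-line → (4,1), t=0.6004 (wall)
  → r_3 = 0.6004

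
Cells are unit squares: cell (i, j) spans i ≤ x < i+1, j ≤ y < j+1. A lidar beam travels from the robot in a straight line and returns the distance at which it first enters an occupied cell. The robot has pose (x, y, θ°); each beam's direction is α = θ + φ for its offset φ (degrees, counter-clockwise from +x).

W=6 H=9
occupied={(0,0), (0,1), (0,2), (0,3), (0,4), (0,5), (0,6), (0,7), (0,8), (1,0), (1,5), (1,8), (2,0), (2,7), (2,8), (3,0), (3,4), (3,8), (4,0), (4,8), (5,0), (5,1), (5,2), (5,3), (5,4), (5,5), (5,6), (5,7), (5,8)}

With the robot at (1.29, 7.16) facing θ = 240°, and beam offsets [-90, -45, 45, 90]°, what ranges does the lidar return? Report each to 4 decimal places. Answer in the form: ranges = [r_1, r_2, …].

beam 1: φ=-90°, α=150°
  dir = (cos 150°, sin 150°) = (-0.8660, 0.5000); from cell (1,7)
  next x-line at t=0.3349, next y-line at t=1.6800; Δt_x=1.1547, Δt_y=2.0000
    x: enter (0,7) at t=0.3349 ← occupied
  → r_1 = 0.3349
beam 2: φ=-45°, α=195°
  dir = (cos 195°, sin 195°) = (-0.9659, -0.2588); from cell (1,7)
  next x-line at t=0.3002, next y-line at t=0.6182; Δt_x=1.0353, Δt_y=3.8637
    x: enter (0,7) at t=0.3002 ← occupied
  → r_2 = 0.3002
beam 3: φ=45°, α=285°
  dir = (cos 285°, sin 285°) = (0.2588, -0.9659); from cell (1,7)
  next x-line at t=2.7432, next y-line at t=0.1656; Δt_x=3.8637, Δt_y=1.0353
    y: enter (1,6) at t=0.1656
    y: enter (1,5) at t=1.2009 ← occupied
  → r_3 = 1.2009
beam 4: φ=90°, α=330°
  dir = (cos 330°, sin 330°) = (0.8660, -0.5000); from cell (1,7)
  next x-line at t=0.8198, next y-line at t=0.3200; Δt_x=1.1547, Δt_y=2.0000
    y: enter (1,6) at t=0.3200
    x: enter (2,6) at t=0.8198
    x: enter (3,6) at t=1.9745
    y: enter (3,5) at t=2.3200
    x: enter (4,5) at t=3.1292
    x: enter (5,5) at t=4.2839 ← occupied
  → r_4 = 4.2839

ranges = [0.3349, 0.3002, 1.2009, 4.2839]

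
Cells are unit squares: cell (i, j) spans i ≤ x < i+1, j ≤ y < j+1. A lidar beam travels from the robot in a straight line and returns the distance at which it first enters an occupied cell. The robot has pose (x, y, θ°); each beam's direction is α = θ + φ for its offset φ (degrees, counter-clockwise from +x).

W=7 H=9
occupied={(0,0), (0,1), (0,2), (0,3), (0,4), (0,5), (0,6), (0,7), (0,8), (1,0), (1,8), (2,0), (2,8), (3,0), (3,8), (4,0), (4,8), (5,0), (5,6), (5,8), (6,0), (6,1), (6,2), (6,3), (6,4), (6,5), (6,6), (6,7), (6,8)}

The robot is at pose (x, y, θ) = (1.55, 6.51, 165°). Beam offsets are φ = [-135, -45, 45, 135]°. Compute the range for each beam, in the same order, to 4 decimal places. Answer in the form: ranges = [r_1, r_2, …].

beam 1: φ=-135°, α=30°
  cosα=0.8660 sinα=0.5000 | (1,6) | tMaxX 0.5196 tMaxY 0.9800 | tΔX 1.1547 tΔY 2.0000
    t=0.5196 [x] (2,6)
    t=0.9800 [y] (2,7)
    t=1.6743 [x] (3,7)
    t=2.8290 [x] (4,7)
    t=2.9800 [y] (4,8) — stop
  → r_1 = 2.9800
beam 2: φ=-45°, α=120°
  cosα=-0.5000 sinα=0.8660 | (1,6) | tMaxX 1.1000 tMaxY 0.5658 | tΔX 2.0000 tΔY 1.1547
    t=0.5658 [y] (1,7)
    t=1.1000 [x] (0,7) — stop
  → r_2 = 1.1000
beam 3: φ=45°, α=210°
  cosα=-0.8660 sinα=-0.5000 | (1,6) | tMaxX 0.6351 tMaxY 1.0200 | tΔX 1.1547 tΔY 2.0000
    t=0.6351 [x] (0,6) — stop
  → r_3 = 0.6351
beam 4: φ=135°, α=300°
  cosα=0.5000 sinα=-0.8660 | (1,6) | tMaxX 0.9000 tMaxY 0.5889 | tΔX 2.0000 tΔY 1.1547
    t=0.5889 [y] (1,5)
    t=0.9000 [x] (2,5)
    t=1.7436 [y] (2,4)
    t=2.8983 [y] (2,3)
    t=2.9000 [x] (3,3)
    t=4.0530 [y] (3,2)
    t=4.9000 [x] (4,2)
    t=5.2077 [y] (4,1)
    t=6.3624 [y] (4,0) — stop
  → r_4 = 6.3624

ranges = [2.9800, 1.1000, 0.6351, 6.3624]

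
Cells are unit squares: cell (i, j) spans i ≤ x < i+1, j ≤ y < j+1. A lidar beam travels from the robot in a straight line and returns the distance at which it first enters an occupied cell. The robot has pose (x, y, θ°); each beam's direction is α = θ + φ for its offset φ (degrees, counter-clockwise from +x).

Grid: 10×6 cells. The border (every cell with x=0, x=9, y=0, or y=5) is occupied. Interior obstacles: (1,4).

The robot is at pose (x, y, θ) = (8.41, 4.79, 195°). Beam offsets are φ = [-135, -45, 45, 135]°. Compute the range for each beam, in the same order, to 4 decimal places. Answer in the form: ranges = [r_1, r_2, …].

beam 1: φ=-135°, α=60°
  dir = (cos 60°, sin 60°) = (0.5000, 0.8660); from cell (8,4)
  next x-line at t=1.1800, next y-line at t=0.2425; Δt_x=2.0000, Δt_y=1.1547
    y: enter (8,5) at t=0.2425 ← occupied
  → r_1 = 0.2425
beam 2: φ=-45°, α=150°
  dir = (cos 150°, sin 150°) = (-0.8660, 0.5000); from cell (8,4)
  next x-line at t=0.4734, next y-line at t=0.4200; Δt_x=1.1547, Δt_y=2.0000
    y: enter (8,5) at t=0.4200 ← occupied
  → r_2 = 0.4200
beam 3: φ=45°, α=240°
  dir = (cos 240°, sin 240°) = (-0.5000, -0.8660); from cell (8,4)
  next x-line at t=0.8200, next y-line at t=0.9122; Δt_x=2.0000, Δt_y=1.1547
    x: enter (7,4) at t=0.8200
    y: enter (7,3) at t=0.9122
    y: enter (7,2) at t=2.0669
    x: enter (6,2) at t=2.8200
    y: enter (6,1) at t=3.2216
    y: enter (6,0) at t=4.3763 ← occupied
  → r_3 = 4.3763
beam 4: φ=135°, α=330°
  dir = (cos 330°, sin 330°) = (0.8660, -0.5000); from cell (8,4)
  next x-line at t=0.6813, next y-line at t=1.5800; Δt_x=1.1547, Δt_y=2.0000
    x: enter (9,4) at t=0.6813 ← occupied
  → r_4 = 0.6813

ranges = [0.2425, 0.4200, 4.3763, 0.6813]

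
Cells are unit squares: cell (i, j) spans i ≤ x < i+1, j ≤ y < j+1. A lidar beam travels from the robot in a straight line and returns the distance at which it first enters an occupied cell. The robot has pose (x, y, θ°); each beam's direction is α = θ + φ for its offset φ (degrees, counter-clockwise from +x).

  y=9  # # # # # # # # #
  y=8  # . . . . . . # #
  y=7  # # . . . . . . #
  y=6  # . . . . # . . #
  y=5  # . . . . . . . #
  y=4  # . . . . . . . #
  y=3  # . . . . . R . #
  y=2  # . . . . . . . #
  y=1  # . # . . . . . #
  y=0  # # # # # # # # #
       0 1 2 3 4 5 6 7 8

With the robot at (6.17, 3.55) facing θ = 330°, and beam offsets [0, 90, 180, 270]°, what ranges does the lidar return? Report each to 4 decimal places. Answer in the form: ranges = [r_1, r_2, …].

ranges = [2.1131, 3.6600, 5.9698, 2.9445]

beam 1: φ=0°, α=330°
  direction (0.8660, -0.5000); cell (6,3); t to first gridline: x 0.9584, y 1.1000 (then +1.1547 / +2.0000)
    (7,3) via x @ 0.9584
    (7,2) via y @ 1.1000
    (8,2) via x @ 2.1131  # hit
  → r_1 = 2.1131
beam 2: φ=90°, α=60°
  direction (0.5000, 0.8660); cell (6,3); t to first gridline: x 1.6600, y 0.5196 (then +2.0000 / +1.1547)
    (6,4) via y @ 0.5196
    (7,4) via x @ 1.6600
    (7,5) via y @ 1.6743
    (7,6) via y @ 2.8290
    (8,6) via x @ 3.6600  # hit
  → r_2 = 3.6600
beam 3: φ=180°, α=150°
  direction (-0.8660, 0.5000); cell (6,3); t to first gridline: x 0.1963, y 0.9000 (then +1.1547 / +2.0000)
    (5,3) via x @ 0.1963
    (5,4) via y @ 0.9000
    (4,4) via x @ 1.3510
    (3,4) via x @ 2.5057
    (3,5) via y @ 2.9000
    (2,5) via x @ 3.6604
    (1,5) via x @ 4.8151
    (1,6) via y @ 4.9000
    (0,6) via x @ 5.9698  # hit
  → r_3 = 5.9698
beam 4: φ=270°, α=240°
  direction (-0.5000, -0.8660); cell (6,3); t to first gridline: x 0.3400, y 0.6351 (then +2.0000 / +1.1547)
    (5,3) via x @ 0.3400
    (5,2) via y @ 0.6351
    (5,1) via y @ 1.7898
    (4,1) via x @ 2.3400
    (4,0) via y @ 2.9445  # hit
  → r_4 = 2.9445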